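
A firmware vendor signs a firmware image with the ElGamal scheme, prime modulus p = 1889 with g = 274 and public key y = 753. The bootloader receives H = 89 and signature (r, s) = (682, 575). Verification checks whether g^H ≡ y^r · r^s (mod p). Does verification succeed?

fails

Left side g^H mod p:
274^89 mod 1889 = 670
Right side y^r · r^s mod p:
753^682 mod 1889 = 381
682^575 mod 1889 = 1791
381·1791 = 682371 ≡ 442 (mod 1889)
670 ≠ 442, so verification fails.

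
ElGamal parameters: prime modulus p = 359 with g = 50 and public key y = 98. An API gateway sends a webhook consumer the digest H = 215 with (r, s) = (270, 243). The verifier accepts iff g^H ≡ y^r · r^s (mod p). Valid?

yes

Left side g^H mod p:
50^2 = 2500 ≡ 346
50^4 ≡ 346^2 = 119716 ≡ 169
50^8 ≡ 169^2 = 28561 ≡ 200
50^16 ≡ 200^2 = 40000 ≡ 151
50^32 ≡ 151^2 = 22801 ≡ 184
50^64 ≡ 184^2 = 33856 ≡ 110
50^128 ≡ 110^2 = 12100 ≡ 253
215 = 128 + 64 + 16 + 4 + 2 + 1, so 50^215 ≡ 253·110·151·169·346·50 ≡ 222 (mod 359)
Right side y^r · r^s mod p:
98^2 = 9604 ≡ 270
98^4 ≡ 270^2 = 72900 ≡ 23
98^8 ≡ 23^2 = 529 ≡ 170
98^16 ≡ 170^2 = 28900 ≡ 180
98^32 ≡ 180^2 = 32400 ≡ 90
98^64 ≡ 90^2 = 8100 ≡ 202
98^128 ≡ 202^2 = 40804 ≡ 237
98^256 ≡ 237^2 = 56169 ≡ 165
270 = 256 + 8 + 4 + 2, so 98^270 ≡ 165·170·23·270 ≡ 110 (mod 359)
270^2 = 72900 ≡ 23
270^4 ≡ 23^2 = 529 ≡ 170
270^8 ≡ 170^2 = 28900 ≡ 180
270^16 ≡ 180^2 = 32400 ≡ 90
270^32 ≡ 90^2 = 8100 ≡ 202
270^64 ≡ 202^2 = 40804 ≡ 237
270^128 ≡ 237^2 = 56169 ≡ 165
243 = 128 + 64 + 32 + 16 + 2 + 1, so 270^243 ≡ 165·237·202·90·23·270 ≡ 237 (mod 359)
110·237 = 26070 ≡ 222 (mod 359)
222 ≡ 222 (mod 359), so the signature is genuine.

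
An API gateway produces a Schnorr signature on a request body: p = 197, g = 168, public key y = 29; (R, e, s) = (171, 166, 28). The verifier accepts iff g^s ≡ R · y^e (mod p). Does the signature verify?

does not verify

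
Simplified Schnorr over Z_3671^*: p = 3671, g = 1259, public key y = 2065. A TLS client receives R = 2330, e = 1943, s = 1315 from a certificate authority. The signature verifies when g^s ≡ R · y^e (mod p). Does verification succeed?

fails

g^s mod p:
1259^2 = 1585081 ≡ 2880
1259^4 ≡ 2880^2 = 8294400 ≡ 1611
1259^8 ≡ 1611^2 = 2595321 ≡ 3595
1259^16 ≡ 3595^2 = 12924025 ≡ 2105
1259^32 ≡ 2105^2 = 4431025 ≡ 128
1259^64 ≡ 128^2 = 16384 ≡ 1700
1259^128 ≡ 1700^2 = 2890000 ≡ 923
1259^256 ≡ 923^2 = 851929 ≡ 257
1259^512 ≡ 257^2 = 66049 ≡ 3642
1259^1024 ≡ 3642^2 = 13264164 ≡ 841
1315 = 1024 + 256 + 32 + 2 + 1, so 1259^1315 ≡ 841·257·128·2880·1259 ≡ 2097 (mod 3671)
R · y^e mod p:
2065^2 = 4264225 ≡ 2194
2065^4 ≡ 2194^2 = 4813636 ≡ 955
2065^8 ≡ 955^2 = 912025 ≡ 1617
2065^16 ≡ 1617^2 = 2614689 ≡ 937
2065^32 ≡ 937^2 = 877969 ≡ 600
2065^64 ≡ 600^2 = 360000 ≡ 242
2065^128 ≡ 242^2 = 58564 ≡ 3499
2065^256 ≡ 3499^2 = 12243001 ≡ 216
2065^512 ≡ 216^2 = 46656 ≡ 2604
2065^1024 ≡ 2604^2 = 6780816 ≡ 479
1943 = 1024 + 512 + 256 + 128 + 16 + 4 + 2 + 1, so 2065^1943 ≡ 479·2604·216·3499·937·955·2194·2065 ≡ 409 (mod 3671)
2330·409 = 952970 ≡ 2181 (mod 3671)
2097 ≠ 2181; the check fails.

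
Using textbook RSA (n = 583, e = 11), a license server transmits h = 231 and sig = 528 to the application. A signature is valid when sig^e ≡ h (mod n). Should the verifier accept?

sig^11 mod 583 = 231
231 = h, so the signature checks out.

accept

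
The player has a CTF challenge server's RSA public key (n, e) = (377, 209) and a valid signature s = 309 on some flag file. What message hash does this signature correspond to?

s^2 ≡ 309^2 = 95481 ≡ 100
s^4 ≡ 100^2 = 10000 ≡ 198
s^8 ≡ 198^2 = 39204 ≡ 373
s^16 ≡ 373^2 = 139129 ≡ 16
s^32 ≡ 16^2 = 256
s^64 ≡ 256^2 = 65536 ≡ 315
s^128 ≡ 315^2 = 99225 ≡ 74
209 = 128 + 64 + 16 + 1, so s^209 ≡ 74·315·16·309 ≡ 264 (mod 377)

264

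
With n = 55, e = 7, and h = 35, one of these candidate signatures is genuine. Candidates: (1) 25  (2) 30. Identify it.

2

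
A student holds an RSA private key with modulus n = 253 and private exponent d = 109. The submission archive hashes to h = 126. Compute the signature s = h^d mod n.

251

h^2 ≡ 126^2 = 15876 ≡ 190
h^4 ≡ 190^2 = 36100 ≡ 174
h^8 ≡ 174^2 = 30276 ≡ 169
h^16 ≡ 169^2 = 28561 ≡ 225
h^32 ≡ 225^2 = 50625 ≡ 25
h^64 ≡ 25^2 = 625 ≡ 119
109 = 64 + 32 + 8 + 4 + 1, so h^109 ≡ 119·25·169·174·126 ≡ 251 (mod 253)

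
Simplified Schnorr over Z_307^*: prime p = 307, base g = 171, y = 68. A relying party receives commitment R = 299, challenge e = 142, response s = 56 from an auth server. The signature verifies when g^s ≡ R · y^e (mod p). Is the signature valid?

valid

g^s mod p:
171^56 mod 307 = 77
R · y^e mod p:
68^142 mod 307 = 259
299·259 = 77441 ≡ 77 (mod 307)
77 ≡ 77 (mod 307); signature holds.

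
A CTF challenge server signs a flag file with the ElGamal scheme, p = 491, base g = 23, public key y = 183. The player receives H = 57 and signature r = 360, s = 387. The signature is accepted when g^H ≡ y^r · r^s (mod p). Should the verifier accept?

accept

Left side g^H mod p:
Squares mod 491: 23^1≡23, 23^2≡38, 23^4≡462, 23^8≡350, 23^16≡241, 23^32≡143
57 = 32 + 16 + 8 + 1, so 23^57 ≡ 143·241·350·23 ≡ 366 (mod 491)
Right side y^r · r^s mod p:
Squares mod 491: 183^1≡183, 183^2≡101, 183^4≡381, 183^8≡316, 183^16≡183, 183^32≡101, 183^64≡381, 183^128≡316, 183^256≡183
360 = 256 + 64 + 32 + 8, so 183^360 ≡ 183·381·101·316 ≡ 1 (mod 491)
Squares mod 491: 360^1≡360, 360^2≡467, 360^4≡85, 360^8≡351, 360^16≡451, 360^32≡127, 360^64≡417, 360^128≡75, 360^256≡224
387 = 256 + 128 + 2 + 1, so 360^387 ≡ 224·75·467·360 ≡ 366 (mod 491)
1·366 = 366 ≡ 366 (mod 491)
366 ≡ 366 (mod 491), so the signature is genuine.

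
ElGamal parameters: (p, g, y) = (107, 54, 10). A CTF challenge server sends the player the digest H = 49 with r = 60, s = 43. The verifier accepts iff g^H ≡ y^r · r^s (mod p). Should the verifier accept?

reject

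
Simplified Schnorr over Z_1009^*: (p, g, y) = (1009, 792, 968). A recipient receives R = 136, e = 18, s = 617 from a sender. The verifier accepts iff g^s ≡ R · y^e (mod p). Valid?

no

g^s mod p:
792^2 = 627264 ≡ 675
792^4 ≡ 675^2 = 455625 ≡ 566
792^8 ≡ 566^2 = 320356 ≡ 503
792^16 ≡ 503^2 = 253009 ≡ 759
792^32 ≡ 759^2 = 576081 ≡ 951
792^64 ≡ 951^2 = 904401 ≡ 337
792^128 ≡ 337^2 = 113569 ≡ 561
792^256 ≡ 561^2 = 314721 ≡ 922
792^512 ≡ 922^2 = 850084 ≡ 506
617 = 512 + 64 + 32 + 8 + 1, so 792^617 ≡ 506·337·951·503·792 ≡ 292 (mod 1009)
R · y^e mod p:
968^2 = 937024 ≡ 672
968^4 ≡ 672^2 = 451584 ≡ 561
968^8 ≡ 561^2 = 314721 ≡ 922
968^16 ≡ 922^2 = 850084 ≡ 506
18 = 16 + 2, so 968^18 ≡ 506·672 ≡ 1008 (mod 1009)
136·1008 = 137088 ≡ 873 (mod 1009)
292 ≠ 873; the check fails.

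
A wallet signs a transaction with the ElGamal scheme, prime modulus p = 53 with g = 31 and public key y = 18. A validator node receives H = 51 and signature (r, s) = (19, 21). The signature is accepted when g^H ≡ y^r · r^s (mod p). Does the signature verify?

does not verify

Left side g^H mod p:
31^2 = 961 ≡ 7
31^4 ≡ 7^2 = 49
31^8 ≡ 49^2 = 2401 ≡ 16
31^16 ≡ 16^2 = 256 ≡ 44
31^32 ≡ 44^2 = 1936 ≡ 28
51 = 32 + 16 + 2 + 1, so 31^51 ≡ 28·44·7·31 ≡ 12 (mod 53)
Right side y^r · r^s mod p:
18^2 = 324 ≡ 6
18^4 ≡ 6^2 = 36
18^8 ≡ 36^2 = 1296 ≡ 24
18^16 ≡ 24^2 = 576 ≡ 46
19 = 16 + 2 + 1, so 18^19 ≡ 46·6·18 ≡ 39 (mod 53)
19^2 = 361 ≡ 43
19^4 ≡ 43^2 = 1849 ≡ 47
19^8 ≡ 47^2 = 2209 ≡ 36
19^16 ≡ 36^2 = 1296 ≡ 24
21 = 16 + 4 + 1, so 19^21 ≡ 24·47·19 ≡ 20 (mod 53)
39·20 = 780 ≡ 38 (mod 53)
12 ≠ 38, so verification fails.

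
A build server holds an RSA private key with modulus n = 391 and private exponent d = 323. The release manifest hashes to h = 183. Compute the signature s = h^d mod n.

Squares mod 391: h^1≡183, h^2≡254, h^4≡1, h^8≡1, h^16≡1, h^32≡1, h^64≡1, h^128≡1, h^256≡1
323 = 256 + 64 + 2 + 1, so h^323 ≡ 1·1·254·183 ≡ 344 (mod 391)

344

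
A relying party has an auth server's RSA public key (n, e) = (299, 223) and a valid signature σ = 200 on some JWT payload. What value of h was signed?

Squares mod 299: σ^1≡200, σ^2≡233, σ^4≡170, σ^8≡196, σ^16≡144, σ^32≡105, σ^64≡261, σ^128≡248
223 = 128 + 64 + 16 + 8 + 4 + 2 + 1, so σ^223 ≡ 248·261·144·196·170·233·200 ≡ 255 (mod 299)

255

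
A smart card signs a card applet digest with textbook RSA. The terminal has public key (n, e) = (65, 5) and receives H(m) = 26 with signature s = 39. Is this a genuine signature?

forged

Squares mod 65: s^1≡39, s^2≡26, s^4≡26
5 = 4 + 1, so s^5 ≡ 26·39 ≡ 39 (mod 65)
39 ≠ 26, so verification fails.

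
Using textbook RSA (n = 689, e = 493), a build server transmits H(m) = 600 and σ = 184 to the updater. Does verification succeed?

passes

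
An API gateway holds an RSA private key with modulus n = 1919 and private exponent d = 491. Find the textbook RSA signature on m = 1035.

m^2 ≡ 1035^2 = 1071225 ≡ 423
m^4 ≡ 423^2 = 178929 ≡ 462
m^8 ≡ 462^2 = 213444 ≡ 435
m^16 ≡ 435^2 = 189225 ≡ 1163
m^32 ≡ 1163^2 = 1352569 ≡ 1593
m^64 ≡ 1593^2 = 2537649 ≡ 731
m^128 ≡ 731^2 = 534361 ≡ 879
m^256 ≡ 879^2 = 772641 ≡ 1203
491 = 256 + 128 + 64 + 32 + 8 + 2 + 1, so m^491 ≡ 1203·879·731·1593·435·423·1035 ≡ 1365 (mod 1919)

1365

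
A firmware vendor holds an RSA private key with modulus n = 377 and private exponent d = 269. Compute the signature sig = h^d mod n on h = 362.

h^2 ≡ 362^2 = 131044 ≡ 225
h^4 ≡ 225^2 = 50625 ≡ 107
h^8 ≡ 107^2 = 11449 ≡ 139
h^16 ≡ 139^2 = 19321 ≡ 94
h^32 ≡ 94^2 = 8836 ≡ 165
h^64 ≡ 165^2 = 27225 ≡ 81
h^128 ≡ 81^2 = 6561 ≡ 152
h^256 ≡ 152^2 = 23104 ≡ 107
269 = 256 + 8 + 4 + 1, so h^269 ≡ 107·139·107·362 ≡ 98 (mod 377)

98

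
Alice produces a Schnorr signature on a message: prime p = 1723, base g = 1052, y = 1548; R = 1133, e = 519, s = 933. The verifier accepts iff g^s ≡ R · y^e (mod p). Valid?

g^s mod p:
1052^2 = 1106704 ≡ 538
1052^4 ≡ 538^2 = 289444 ≡ 1703
1052^8 ≡ 1703^2 = 2900209 ≡ 400
1052^16 ≡ 400^2 = 160000 ≡ 1484
1052^32 ≡ 1484^2 = 2202256 ≡ 262
1052^64 ≡ 262^2 = 68644 ≡ 1447
1052^128 ≡ 1447^2 = 2093809 ≡ 364
1052^256 ≡ 364^2 = 132496 ≡ 1548
1052^512 ≡ 1548^2 = 2396304 ≡ 1334
933 = 512 + 256 + 128 + 32 + 4 + 1, so 1052^933 ≡ 1334·1548·364·262·1703·1052 ≡ 128 (mod 1723)
R · y^e mod p:
1548^2 = 2396304 ≡ 1334
1548^4 ≡ 1334^2 = 1779556 ≡ 1420
1548^8 ≡ 1420^2 = 2016400 ≡ 490
1548^16 ≡ 490^2 = 240100 ≡ 603
1548^32 ≡ 603^2 = 363609 ≡ 56
1548^64 ≡ 56^2 = 3136 ≡ 1413
1548^128 ≡ 1413^2 = 1996569 ≡ 1335
1548^256 ≡ 1335^2 = 1782225 ≡ 643
1548^512 ≡ 643^2 = 413449 ≡ 1652
519 = 512 + 4 + 2 + 1, so 1548^519 ≡ 1652·1420·1334·1548 ≡ 888 (mod 1723)
1133·888 = 1006104 ≡ 1595 (mod 1723)
128 ≠ 1595; the check fails.

no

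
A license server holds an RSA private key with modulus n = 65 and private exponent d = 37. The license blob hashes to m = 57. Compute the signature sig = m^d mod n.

m^2 ≡ 57^2 = 3249 ≡ 64
m^4 ≡ 64^2 = 4096 ≡ 1
m^8 ≡ 1^2 = 1
m^16 ≡ 1^2 = 1
m^32 ≡ 1^2 = 1
37 = 32 + 4 + 1, so m^37 ≡ 1·1·57 ≡ 57 (mod 65)

57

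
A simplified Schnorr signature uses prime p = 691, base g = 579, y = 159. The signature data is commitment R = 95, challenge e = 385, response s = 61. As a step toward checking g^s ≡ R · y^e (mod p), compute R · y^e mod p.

55

Squares mod 691: 159^1≡159, 159^2≡405, 159^4≡258, 159^8≡228, 159^16≡159, 159^32≡405, 159^64≡258, 159^128≡228, 159^256≡159
385 = 256 + 128 + 1, so 159^385 ≡ 159·228·159 ≡ 437 (mod 691)
R · y^e ≡ 95·437 = 41515 ≡ 55 (mod 691)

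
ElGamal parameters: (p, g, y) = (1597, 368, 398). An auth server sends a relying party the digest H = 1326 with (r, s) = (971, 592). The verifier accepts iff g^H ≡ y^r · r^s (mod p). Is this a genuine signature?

forged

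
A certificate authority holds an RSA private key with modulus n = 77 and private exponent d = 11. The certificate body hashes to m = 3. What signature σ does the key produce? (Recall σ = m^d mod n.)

m^2 ≡ 3^2 = 9
m^4 ≡ 9^2 = 81 ≡ 4
m^8 ≡ 4^2 = 16
11 = 8 + 2 + 1, so m^11 ≡ 16·9·3 ≡ 47 (mod 77)

47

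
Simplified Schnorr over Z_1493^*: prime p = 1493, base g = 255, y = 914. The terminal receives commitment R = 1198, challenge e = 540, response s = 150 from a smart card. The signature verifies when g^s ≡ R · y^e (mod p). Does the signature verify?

does not verify

g^s mod p:
255^150 mod 1493 = 805
R · y^e mod p:
914^540 mod 1493 = 357
1198·357 = 427686 ≡ 688 (mod 1493)
805 ≠ 688; the check fails.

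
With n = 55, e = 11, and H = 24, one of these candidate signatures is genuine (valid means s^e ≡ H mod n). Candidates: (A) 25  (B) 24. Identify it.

B

Candidate A: Squares mod 55: 25^1≡25, 25^2≡20, 25^4≡15, 25^8≡5; 11 = 8 + 2 + 1, so 25^11 ≡ 5·20·25 ≡ 25 (mod 55)
Candidate B: Squares mod 55: 24^1≡24, 24^2≡26, 24^4≡16, 24^8≡36; 11 = 8 + 2 + 1, so 24^11 ≡ 36·26·24 ≡ 24 (mod 55)
  → matches H = 24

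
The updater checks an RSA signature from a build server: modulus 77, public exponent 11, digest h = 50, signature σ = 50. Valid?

σ^2 ≡ 50^2 = 2500 ≡ 36
σ^4 ≡ 36^2 = 1296 ≡ 64
σ^8 ≡ 64^2 = 4096 ≡ 15
11 = 8 + 2 + 1, so σ^11 ≡ 15·36·50 ≡ 50 (mod 77)
Since 50 equals the digest 50, verification succeeds.

yes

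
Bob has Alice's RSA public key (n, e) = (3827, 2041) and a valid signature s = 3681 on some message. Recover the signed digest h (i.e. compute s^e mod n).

1146

Squares mod 3827: s^1≡3681, s^2≡2181, s^4≡3627, s^8≡1730, s^16≡186, s^32≡153, s^64≡447, s^128≡805, s^256≡1262, s^512≡612, s^1024≡3325
2041 = 1024 + 512 + 256 + 128 + 64 + 32 + 16 + 8 + 1, so s^2041 ≡ 3325·612·1262·805·447·153·186·1730·3681 ≡ 1146 (mod 3827)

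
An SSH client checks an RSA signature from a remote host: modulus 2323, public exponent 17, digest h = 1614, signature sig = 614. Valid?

yes

Squares mod 2323: sig^1≡614, sig^2≡670, sig^4≡561, sig^8≡1116, sig^16≡328
17 = 16 + 1, so sig^17 ≡ 328·614 ≡ 1614 (mod 2323)
Since 1614 equals the digest 1614, verification succeeds.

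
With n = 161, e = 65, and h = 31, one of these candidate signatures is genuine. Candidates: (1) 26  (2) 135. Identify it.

1

Candidate 1: 26^2 = 676 ≡ 32; 26^4 ≡ 32^2 = 1024 ≡ 58; 26^8 ≡ 58^2 = 3364 ≡ 144; 26^16 ≡ 144^2 = 20736 ≡ 128; 26^32 ≡ 128^2 = 16384 ≡ 123; 26^64 ≡ 123^2 = 15129 ≡ 156; 65 = 64 + 1, so 26^65 ≡ 156·26 ≡ 31 (mod 161)
  → matches h = 31
Candidate 2: 135^2 = 18225 ≡ 32; 135^4 ≡ 32^2 = 1024 ≡ 58; 135^8 ≡ 58^2 = 3364 ≡ 144; 135^16 ≡ 144^2 = 20736 ≡ 128; 135^32 ≡ 128^2 = 16384 ≡ 123; 135^64 ≡ 123^2 = 15129 ≡ 156; 65 = 64 + 1, so 135^65 ≡ 156·135 ≡ 130 (mod 161)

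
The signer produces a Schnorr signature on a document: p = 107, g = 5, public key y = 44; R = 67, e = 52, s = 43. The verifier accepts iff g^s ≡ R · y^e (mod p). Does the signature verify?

does not verify

g^s mod p:
Squares mod 107: 5^1≡5, 5^2≡25, 5^4≡90, 5^8≡75, 5^16≡61, 5^32≡83
43 = 32 + 8 + 2 + 1, so 5^43 ≡ 83·75·25·5 ≡ 21 (mod 107)
R · y^e mod p:
Squares mod 107: 44^1≡44, 44^2≡10, 44^4≡100, 44^8≡49, 44^16≡47, 44^32≡69
52 = 32 + 16 + 4, so 44^52 ≡ 69·47·100 ≡ 90 (mod 107)
67·90 = 6030 ≡ 38 (mod 107)
21 ≠ 38; the check fails.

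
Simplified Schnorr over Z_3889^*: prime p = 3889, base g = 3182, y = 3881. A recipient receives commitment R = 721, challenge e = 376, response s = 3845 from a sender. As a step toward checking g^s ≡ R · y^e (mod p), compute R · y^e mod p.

3881^2 = 15062161 ≡ 64
3881^4 ≡ 64^2 = 4096 ≡ 207
3881^8 ≡ 207^2 = 42849 ≡ 70
3881^16 ≡ 70^2 = 4900 ≡ 1011
3881^32 ≡ 1011^2 = 1022121 ≡ 3203
3881^64 ≡ 3203^2 = 10259209 ≡ 27
3881^128 ≡ 27^2 = 729
3881^256 ≡ 729^2 = 531441 ≡ 2537
376 = 256 + 64 + 32 + 16 + 8, so 3881^376 ≡ 2537·27·3203·1011·70 ≡ 1587 (mod 3889)
R · y^e ≡ 721·1587 = 1144227 ≡ 861 (mod 3889)

861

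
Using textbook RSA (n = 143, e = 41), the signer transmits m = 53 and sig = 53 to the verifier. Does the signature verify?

verifies

Squares mod 143: sig^1≡53, sig^2≡92, sig^4≡27, sig^8≡14, sig^16≡53, sig^32≡92
41 = 32 + 8 + 1, so sig^41 ≡ 92·14·53 ≡ 53 (mod 143)
sig^41 mod 143 = 53 matches m.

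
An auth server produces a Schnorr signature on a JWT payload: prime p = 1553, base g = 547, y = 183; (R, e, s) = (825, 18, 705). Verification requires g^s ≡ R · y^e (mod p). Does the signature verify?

does not verify

g^s mod p:
547^2 = 299209 ≡ 1033
547^4 ≡ 1033^2 = 1067089 ≡ 178
547^8 ≡ 178^2 = 31684 ≡ 624
547^16 ≡ 624^2 = 389376 ≡ 1126
547^32 ≡ 1126^2 = 1267876 ≡ 628
547^64 ≡ 628^2 = 394384 ≡ 1475
547^128 ≡ 1475^2 = 2175625 ≡ 1425
547^256 ≡ 1425^2 = 2030625 ≡ 854
547^512 ≡ 854^2 = 729316 ≡ 959
705 = 512 + 128 + 64 + 1, so 547^705 ≡ 959·1425·1475·547 ≡ 1185 (mod 1553)
R · y^e mod p:
183^2 = 33489 ≡ 876
183^4 ≡ 876^2 = 767376 ≡ 194
183^8 ≡ 194^2 = 37636 ≡ 364
183^16 ≡ 364^2 = 132496 ≡ 491
18 = 16 + 2, so 183^18 ≡ 491·876 ≡ 1488 (mod 1553)
825·1488 = 1227600 ≡ 730 (mod 1553)
1185 ≠ 730; the check fails.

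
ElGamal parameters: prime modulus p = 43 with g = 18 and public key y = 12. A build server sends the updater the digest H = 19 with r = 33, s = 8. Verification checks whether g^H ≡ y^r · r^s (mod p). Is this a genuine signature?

Left side g^H mod p:
18^19 mod 43 = 28
Right side y^r · r^s mod p:
12^33 mod 43 = 32
33^8 mod 43 = 17
32·17 = 544 ≡ 28 (mod 43)
28 ≡ 28 (mod 43), so the signature is genuine.

genuine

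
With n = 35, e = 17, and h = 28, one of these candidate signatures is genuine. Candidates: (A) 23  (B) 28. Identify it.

Candidate A: 23^2 = 529 ≡ 4; 23^4 ≡ 4^2 = 16; 23^8 ≡ 16^2 = 256 ≡ 11; 23^16 ≡ 11^2 = 121 ≡ 16; 17 = 16 + 1, so 23^17 ≡ 16·23 ≡ 18 (mod 35)
Candidate B: 28^2 = 784 ≡ 14; 28^4 ≡ 14^2 = 196 ≡ 21; 28^8 ≡ 21^2 = 441 ≡ 21; 28^16 ≡ 21^2 = 441 ≡ 21; 17 = 16 + 1, so 28^17 ≡ 21·28 ≡ 28 (mod 35)
  → matches h = 28

B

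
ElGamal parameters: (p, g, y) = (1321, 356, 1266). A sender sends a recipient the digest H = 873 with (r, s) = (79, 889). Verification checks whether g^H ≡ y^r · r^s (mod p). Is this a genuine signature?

Left side g^H mod p:
356^2 = 126736 ≡ 1241
356^4 ≡ 1241^2 = 1540081 ≡ 1116
356^8 ≡ 1116^2 = 1245456 ≡ 1074
356^16 ≡ 1074^2 = 1153476 ≡ 243
356^32 ≡ 243^2 = 59049 ≡ 925
356^64 ≡ 925^2 = 855625 ≡ 938
356^128 ≡ 938^2 = 879844 ≡ 58
356^256 ≡ 58^2 = 3364 ≡ 722
356^512 ≡ 722^2 = 521284 ≡ 810
873 = 512 + 256 + 64 + 32 + 8 + 1, so 356^873 ≡ 810·722·938·925·1074·356 ≡ 758 (mod 1321)
Right side y^r · r^s mod p:
1266^2 = 1602756 ≡ 383
1266^4 ≡ 383^2 = 146689 ≡ 58
1266^8 ≡ 58^2 = 3364 ≡ 722
1266^16 ≡ 722^2 = 521284 ≡ 810
1266^32 ≡ 810^2 = 656100 ≡ 884
1266^64 ≡ 884^2 = 781456 ≡ 745
79 = 64 + 8 + 4 + 2 + 1, so 1266^79 ≡ 745·722·58·383·1266 ≡ 677 (mod 1321)
79^2 = 6241 ≡ 957
79^4 ≡ 957^2 = 915849 ≡ 396
79^8 ≡ 396^2 = 156816 ≡ 938
79^16 ≡ 938^2 = 879844 ≡ 58
79^32 ≡ 58^2 = 3364 ≡ 722
79^64 ≡ 722^2 = 521284 ≡ 810
79^128 ≡ 810^2 = 656100 ≡ 884
79^256 ≡ 884^2 = 781456 ≡ 745
79^512 ≡ 745^2 = 555025 ≡ 205
889 = 512 + 256 + 64 + 32 + 16 + 8 + 1, so 79^889 ≡ 205·745·810·722·58·938·79 ≡ 126 (mod 1321)
677·126 = 85302 ≡ 758 (mod 1321)
758 ≡ 758 (mod 1321), so the signature is genuine.

genuine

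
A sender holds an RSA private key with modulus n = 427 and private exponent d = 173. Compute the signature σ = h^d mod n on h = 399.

175

h^173 mod 427 = 175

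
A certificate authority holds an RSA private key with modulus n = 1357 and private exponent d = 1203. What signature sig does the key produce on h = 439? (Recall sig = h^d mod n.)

890

h^2 ≡ 439^2 = 192721 ≡ 27
h^4 ≡ 27^2 = 729
h^8 ≡ 729^2 = 531441 ≡ 854
h^16 ≡ 854^2 = 729316 ≡ 607
h^32 ≡ 607^2 = 368449 ≡ 702
h^64 ≡ 702^2 = 492804 ≡ 213
h^128 ≡ 213^2 = 45369 ≡ 588
h^256 ≡ 588^2 = 345744 ≡ 1066
h^512 ≡ 1066^2 = 1136356 ≡ 547
h^1024 ≡ 547^2 = 299209 ≡ 669
1203 = 1024 + 128 + 32 + 16 + 2 + 1, so h^1203 ≡ 669·588·702·607·27·439 ≡ 890 (mod 1357)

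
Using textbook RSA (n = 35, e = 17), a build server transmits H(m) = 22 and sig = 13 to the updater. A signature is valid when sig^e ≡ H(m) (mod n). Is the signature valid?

invalid

Squares mod 35: sig^1≡13, sig^2≡29, sig^4≡1, sig^8≡1, sig^16≡1
17 = 16 + 1, so sig^17 ≡ 1·13 ≡ 13 (mod 35)
13 ≠ 22, so verification fails.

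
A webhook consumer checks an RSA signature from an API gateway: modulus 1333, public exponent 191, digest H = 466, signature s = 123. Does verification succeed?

Squares mod 1333: s^1≡123, s^2≡466, s^4≡1210, s^8≡466, s^16≡1210, s^32≡466, s^64≡1210, s^128≡466
191 = 128 + 32 + 16 + 8 + 4 + 2 + 1, so s^191 ≡ 466·466·1210·466·1210·466·123 ≡ 867 (mod 1333)
s^191 mod 1333 = 867, but H = 466.

fails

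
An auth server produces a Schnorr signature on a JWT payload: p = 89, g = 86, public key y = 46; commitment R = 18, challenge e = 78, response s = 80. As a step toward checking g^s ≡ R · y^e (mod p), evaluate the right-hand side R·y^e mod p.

46^2 = 2116 ≡ 69
46^4 ≡ 69^2 = 4761 ≡ 44
46^8 ≡ 44^2 = 1936 ≡ 67
46^16 ≡ 67^2 = 4489 ≡ 39
46^32 ≡ 39^2 = 1521 ≡ 8
46^64 ≡ 8^2 = 64
78 = 64 + 8 + 4 + 2, so 46^78 ≡ 64·67·44·69 ≡ 71 (mod 89)
R · y^e ≡ 18·71 = 1278 ≡ 32 (mod 89)

32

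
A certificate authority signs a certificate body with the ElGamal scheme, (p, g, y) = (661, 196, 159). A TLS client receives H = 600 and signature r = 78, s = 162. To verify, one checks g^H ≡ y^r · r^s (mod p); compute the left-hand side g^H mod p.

147

196^2 = 38416 ≡ 78
196^4 ≡ 78^2 = 6084 ≡ 135
196^8 ≡ 135^2 = 18225 ≡ 378
196^16 ≡ 378^2 = 142884 ≡ 108
196^32 ≡ 108^2 = 11664 ≡ 427
196^64 ≡ 427^2 = 182329 ≡ 554
196^128 ≡ 554^2 = 306916 ≡ 212
196^256 ≡ 212^2 = 44944 ≡ 657
196^512 ≡ 657^2 = 431649 ≡ 16
600 = 512 + 64 + 16 + 8, so 196^600 ≡ 16·554·108·378 ≡ 147 (mod 661)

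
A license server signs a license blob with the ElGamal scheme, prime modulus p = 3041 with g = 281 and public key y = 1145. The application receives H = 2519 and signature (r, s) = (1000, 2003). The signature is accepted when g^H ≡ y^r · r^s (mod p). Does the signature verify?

verifies

Left side g^H mod p:
281^2 = 78961 ≡ 2936
281^4 ≡ 2936^2 = 8620096 ≡ 1902
281^8 ≡ 1902^2 = 3617604 ≡ 1855
281^16 ≡ 1855^2 = 3441025 ≡ 1654
281^32 ≡ 1654^2 = 2735716 ≡ 1857
281^64 ≡ 1857^2 = 3448449 ≡ 2996
281^128 ≡ 2996^2 = 8976016 ≡ 2025
281^256 ≡ 2025^2 = 4100625 ≡ 1357
281^512 ≡ 1357^2 = 1841449 ≡ 1644
281^1024 ≡ 1644^2 = 2702736 ≡ 2328
281^2048 ≡ 2328^2 = 5419584 ≡ 522
2519 = 2048 + 256 + 128 + 64 + 16 + 4 + 2 + 1, so 281^2519 ≡ 522·1357·2025·2996·1654·1902·2936·281 ≡ 2179 (mod 3041)
Right side y^r · r^s mod p:
1145^2 = 1311025 ≡ 354
1145^4 ≡ 354^2 = 125316 ≡ 635
1145^8 ≡ 635^2 = 403225 ≡ 1813
1145^16 ≡ 1813^2 = 3286969 ≡ 2689
1145^32 ≡ 2689^2 = 7230721 ≡ 2264
1145^64 ≡ 2264^2 = 5125696 ≡ 1611
1145^128 ≡ 1611^2 = 2595321 ≡ 1348
1145^256 ≡ 1348^2 = 1817104 ≡ 1627
1145^512 ≡ 1627^2 = 2647129 ≡ 1459
1000 = 512 + 256 + 128 + 64 + 32 + 8, so 1145^1000 ≡ 1459·1627·1348·1611·2264·1813 ≡ 1058 (mod 3041)
1000^2 = 1000000 ≡ 2552
1000^4 ≡ 2552^2 = 6512704 ≡ 1923
1000^8 ≡ 1923^2 = 3697929 ≡ 73
1000^16 ≡ 73^2 = 5329 ≡ 2288
1000^32 ≡ 2288^2 = 5234944 ≡ 1383
1000^64 ≡ 1383^2 = 1912689 ≡ 2941
1000^128 ≡ 2941^2 = 8649481 ≡ 877
1000^256 ≡ 877^2 = 769129 ≡ 2797
1000^512 ≡ 2797^2 = 7823209 ≡ 1757
1000^1024 ≡ 1757^2 = 3087049 ≡ 434
2003 = 1024 + 512 + 256 + 128 + 64 + 16 + 2 + 1, so 1000^2003 ≡ 434·1757·2797·877·2941·2288·2552·1000 ≡ 1764 (mod 3041)
1058·1764 = 1866312 ≡ 2179 (mod 3041)
2179 ≡ 2179 (mod 3041), so the signature is genuine.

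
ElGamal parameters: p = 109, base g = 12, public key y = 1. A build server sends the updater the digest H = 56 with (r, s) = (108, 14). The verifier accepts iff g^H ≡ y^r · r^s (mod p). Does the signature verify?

does not verify

Left side g^H mod p:
Squares mod 109: 12^1≡12, 12^2≡35, 12^4≡26, 12^8≡22, 12^16≡48, 12^32≡15
56 = 32 + 16 + 8, so 12^56 ≡ 15·48·22 ≡ 35 (mod 109)
Right side y^r · r^s mod p:
Squares mod 109: 1^1≡1, 1^2≡1, 1^4≡1, 1^8≡1, 1^16≡1, 1^32≡1, 1^64≡1
108 = 64 + 32 + 8 + 4, so 1^108 ≡ 1·1·1·1 ≡ 1 (mod 109)
Squares mod 109: 108^1≡108, 108^2≡1, 108^4≡1, 108^8≡1
14 = 8 + 4 + 2, so 108^14 ≡ 1·1·1 ≡ 1 (mod 109)
1·1 = 1 ≡ 1 (mod 109)
35 ≠ 1, so verification fails.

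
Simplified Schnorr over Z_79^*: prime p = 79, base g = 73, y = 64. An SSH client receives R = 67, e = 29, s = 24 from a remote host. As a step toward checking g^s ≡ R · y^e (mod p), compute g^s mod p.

Squares mod 79: 73^1≡73, 73^2≡36, 73^4≡32, 73^8≡76, 73^16≡9
24 = 16 + 8, so 73^24 ≡ 9·76 ≡ 52 (mod 79)

52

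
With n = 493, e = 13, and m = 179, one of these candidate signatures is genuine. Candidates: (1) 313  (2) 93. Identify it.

2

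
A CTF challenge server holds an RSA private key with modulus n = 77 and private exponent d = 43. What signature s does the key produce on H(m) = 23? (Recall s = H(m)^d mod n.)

23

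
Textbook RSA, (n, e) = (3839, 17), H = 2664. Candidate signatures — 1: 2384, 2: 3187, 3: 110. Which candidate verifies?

Candidate 1: Squares mod 3839: 2384^1≡2384, 2384^2≡1736, 2384^4≡81, 2384^8≡2722, 2384^16≡14; 17 = 16 + 1, so 2384^17 ≡ 14·2384 ≡ 2664 (mod 3839)
  → matches H = 2664
Candidate 2: Squares mod 3839: 3187^1≡3187, 3187^2≡2814, 3187^4≡2578, 3187^8≡775, 3187^16≡1741; 17 = 16 + 1, so 3187^17 ≡ 1741·3187 ≡ 1212 (mod 3839)
Candidate 3: Squares mod 3839: 110^1≡110, 110^2≡583, 110^4≡2057, 110^8≡671, 110^16≡1078; 17 = 16 + 1, so 110^17 ≡ 1078·110 ≡ 3410 (mod 3839)

1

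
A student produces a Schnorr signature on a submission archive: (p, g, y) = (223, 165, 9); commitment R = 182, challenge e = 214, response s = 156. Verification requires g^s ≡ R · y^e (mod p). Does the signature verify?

does not verify

g^s mod p:
165^156 mod 223 = 8
R · y^e mod p:
9^214 mod 223 = 146
182·146 = 26572 ≡ 35 (mod 223)
8 ≠ 35; the check fails.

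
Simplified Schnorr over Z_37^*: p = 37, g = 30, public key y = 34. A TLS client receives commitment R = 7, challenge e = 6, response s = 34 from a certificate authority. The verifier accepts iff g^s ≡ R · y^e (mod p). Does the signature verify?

verifies

g^s mod p:
30^2 = 900 ≡ 12
30^4 ≡ 12^2 = 144 ≡ 33
30^8 ≡ 33^2 = 1089 ≡ 16
30^16 ≡ 16^2 = 256 ≡ 34
30^32 ≡ 34^2 = 1156 ≡ 9
34 = 32 + 2, so 30^34 ≡ 9·12 ≡ 34 (mod 37)
R · y^e mod p:
34^2 = 1156 ≡ 9
34^4 ≡ 9^2 = 81 ≡ 7
6 = 4 + 2, so 34^6 ≡ 7·9 ≡ 26 (mod 37)
7·26 = 182 ≡ 34 (mod 37)
34 ≡ 34 (mod 37); signature holds.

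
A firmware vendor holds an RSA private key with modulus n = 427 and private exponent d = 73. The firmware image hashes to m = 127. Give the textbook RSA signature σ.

344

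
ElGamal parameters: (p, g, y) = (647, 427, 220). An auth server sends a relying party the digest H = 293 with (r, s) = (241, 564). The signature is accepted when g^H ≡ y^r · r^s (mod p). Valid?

no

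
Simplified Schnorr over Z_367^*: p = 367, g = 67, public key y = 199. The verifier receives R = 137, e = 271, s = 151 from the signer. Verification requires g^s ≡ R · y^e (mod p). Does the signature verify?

does not verify

g^s mod p:
67^2 = 4489 ≡ 85
67^4 ≡ 85^2 = 7225 ≡ 252
67^8 ≡ 252^2 = 63504 ≡ 13
67^16 ≡ 13^2 = 169
67^32 ≡ 169^2 = 28561 ≡ 302
67^64 ≡ 302^2 = 91204 ≡ 188
67^128 ≡ 188^2 = 35344 ≡ 112
151 = 128 + 16 + 4 + 2 + 1, so 67^151 ≡ 112·169·252·85·67 ≡ 271 (mod 367)
R · y^e mod p:
199^2 = 39601 ≡ 332
199^4 ≡ 332^2 = 110224 ≡ 124
199^8 ≡ 124^2 = 15376 ≡ 329
199^16 ≡ 329^2 = 108241 ≡ 343
199^32 ≡ 343^2 = 117649 ≡ 209
199^64 ≡ 209^2 = 43681 ≡ 8
199^128 ≡ 8^2 = 64
199^256 ≡ 64^2 = 4096 ≡ 59
271 = 256 + 8 + 4 + 2 + 1, so 199^271 ≡ 59·329·124·332·199 ≡ 323 (mod 367)
137·323 = 44251 ≡ 211 (mod 367)
271 ≠ 211; the check fails.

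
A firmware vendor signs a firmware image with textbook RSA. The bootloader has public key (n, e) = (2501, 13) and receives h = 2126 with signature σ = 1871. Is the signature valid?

valid

σ^2 ≡ 1871^2 = 3500641 ≡ 1742
σ^4 ≡ 1742^2 = 3034564 ≡ 851
σ^8 ≡ 851^2 = 724201 ≡ 1412
13 = 8 + 4 + 1, so σ^13 ≡ 1412·851·1871 ≡ 2126 (mod 2501)
Since 2126 equals the digest 2126, verification succeeds.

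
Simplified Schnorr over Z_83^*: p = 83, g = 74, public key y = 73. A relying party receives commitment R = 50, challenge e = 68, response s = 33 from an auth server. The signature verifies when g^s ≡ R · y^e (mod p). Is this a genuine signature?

g^s mod p:
74^33 mod 83 = 57
R · y^e mod p:
73^68 mod 83 = 30
50·30 = 1500 ≡ 6 (mod 83)
57 ≠ 6; the check fails.

forged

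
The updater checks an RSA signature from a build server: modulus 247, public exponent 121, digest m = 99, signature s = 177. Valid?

s^2 ≡ 177^2 = 31329 ≡ 207
s^4 ≡ 207^2 = 42849 ≡ 118
s^8 ≡ 118^2 = 13924 ≡ 92
s^16 ≡ 92^2 = 8464 ≡ 66
s^32 ≡ 66^2 = 4356 ≡ 157
s^64 ≡ 157^2 = 24649 ≡ 196
121 = 64 + 32 + 16 + 8 + 1, so s^121 ≡ 196·157·66·92·177 ≡ 99 (mod 247)
s^121 mod 247 = 99 matches m.

yes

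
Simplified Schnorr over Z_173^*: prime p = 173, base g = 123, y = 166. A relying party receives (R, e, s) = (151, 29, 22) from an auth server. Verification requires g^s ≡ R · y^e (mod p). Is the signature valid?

g^s mod p:
Squares mod 173: 123^1≡123, 123^2≡78, 123^4≡29, 123^8≡149, 123^16≡57
22 = 16 + 4 + 2, so 123^22 ≡ 57·29·78 ≡ 49 (mod 173)
R · y^e mod p:
Squares mod 173: 166^1≡166, 166^2≡49, 166^4≡152, 166^8≡95, 166^16≡29
29 = 16 + 8 + 4 + 1, so 166^29 ≡ 29·95·152·166 ≡ 165 (mod 173)
151·165 = 24915 ≡ 3 (mod 173)
49 ≠ 3; the check fails.

invalid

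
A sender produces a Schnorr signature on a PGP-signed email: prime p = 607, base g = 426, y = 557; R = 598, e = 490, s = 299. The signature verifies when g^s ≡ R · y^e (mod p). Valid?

no

g^s mod p:
426^2 = 181476 ≡ 590
426^4 ≡ 590^2 = 348100 ≡ 289
426^8 ≡ 289^2 = 83521 ≡ 362
426^16 ≡ 362^2 = 131044 ≡ 539
426^32 ≡ 539^2 = 290521 ≡ 375
426^64 ≡ 375^2 = 140625 ≡ 408
426^128 ≡ 408^2 = 166464 ≡ 146
426^256 ≡ 146^2 = 21316 ≡ 71
299 = 256 + 32 + 8 + 2 + 1, so 426^299 ≡ 71·375·362·590·426 ≡ 21 (mod 607)
R · y^e mod p:
557^2 = 310249 ≡ 72
557^4 ≡ 72^2 = 5184 ≡ 328
557^8 ≡ 328^2 = 107584 ≡ 145
557^16 ≡ 145^2 = 21025 ≡ 387
557^32 ≡ 387^2 = 149769 ≡ 447
557^64 ≡ 447^2 = 199809 ≡ 106
557^128 ≡ 106^2 = 11236 ≡ 310
557^256 ≡ 310^2 = 96100 ≡ 194
490 = 256 + 128 + 64 + 32 + 8 + 2, so 557^490 ≡ 194·310·106·447·145·72 ≡ 173 (mod 607)
598·173 = 103454 ≡ 264 (mod 607)
21 ≠ 264; the check fails.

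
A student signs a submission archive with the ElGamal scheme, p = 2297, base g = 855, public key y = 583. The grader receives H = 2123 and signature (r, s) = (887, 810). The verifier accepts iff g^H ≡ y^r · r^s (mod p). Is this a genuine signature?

Left side g^H mod p:
855^2 = 731025 ≡ 579
855^4 ≡ 579^2 = 335241 ≡ 2176
855^8 ≡ 2176^2 = 4734976 ≡ 859
855^16 ≡ 859^2 = 737881 ≡ 544
855^32 ≡ 544^2 = 295936 ≡ 1920
855^64 ≡ 1920^2 = 3686400 ≡ 2012
855^128 ≡ 2012^2 = 4048144 ≡ 830
855^256 ≡ 830^2 = 688900 ≡ 2097
855^512 ≡ 2097^2 = 4397409 ≡ 951
855^1024 ≡ 951^2 = 904401 ≡ 1680
855^2048 ≡ 1680^2 = 2822400 ≡ 1684
2123 = 2048 + 64 + 8 + 2 + 1, so 855^2123 ≡ 1684·2012·859·579·855 ≡ 1391 (mod 2297)
Right side y^r · r^s mod p:
583^2 = 339889 ≡ 2230
583^4 ≡ 2230^2 = 4972900 ≡ 2192
583^8 ≡ 2192^2 = 4804864 ≡ 1837
583^16 ≡ 1837^2 = 3374569 ≡ 276
583^32 ≡ 276^2 = 76176 ≡ 375
583^64 ≡ 375^2 = 140625 ≡ 508
583^128 ≡ 508^2 = 258064 ≡ 800
583^256 ≡ 800^2 = 640000 ≡ 1434
583^512 ≡ 1434^2 = 2056356 ≡ 541
887 = 512 + 256 + 64 + 32 + 16 + 4 + 2 + 1, so 583^887 ≡ 541·1434·508·375·276·2192·2230·583 ≡ 189 (mod 2297)
887^2 = 786769 ≡ 1195
887^4 ≡ 1195^2 = 1428025 ≡ 1588
887^8 ≡ 1588^2 = 2521744 ≡ 1935
887^16 ≡ 1935^2 = 3744225 ≡ 115
887^32 ≡ 115^2 = 13225 ≡ 1740
887^64 ≡ 1740^2 = 3027600 ≡ 154
887^128 ≡ 154^2 = 23716 ≡ 746
887^256 ≡ 746^2 = 556516 ≡ 642
887^512 ≡ 642^2 = 412164 ≡ 1001
810 = 512 + 256 + 32 + 8 + 2, so 887^810 ≡ 1001·642·1740·1935·1195 ≡ 266 (mod 2297)
189·266 = 50274 ≡ 2037 (mod 2297)
1391 ≠ 2037, so verification fails.

forged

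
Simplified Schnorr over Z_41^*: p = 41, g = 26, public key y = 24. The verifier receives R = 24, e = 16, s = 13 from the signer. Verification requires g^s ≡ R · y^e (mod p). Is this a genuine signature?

g^s mod p:
Squares mod 41: 26^1≡26, 26^2≡20, 26^4≡31, 26^8≡18
13 = 8 + 4 + 1, so 26^13 ≡ 18·31·26 ≡ 35 (mod 41)
R · y^e mod p:
Squares mod 41: 24^1≡24, 24^2≡2, 24^4≡4, 24^8≡16, 24^16≡10
24^16 ≡ 10 (mod 41)
24·10 = 240 ≡ 35 (mod 41)
35 ≡ 35 (mod 41); signature holds.

genuine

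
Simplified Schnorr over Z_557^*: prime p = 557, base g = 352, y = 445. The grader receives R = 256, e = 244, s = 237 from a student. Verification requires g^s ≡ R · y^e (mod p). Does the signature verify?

g^s mod p:
Squares mod 557: 352^1≡352, 352^2≡250, 352^4≡116, 352^8≡88, 352^16≡503, 352^32≡131, 352^64≡451, 352^128≡96
237 = 128 + 64 + 32 + 8 + 4 + 1, so 352^237 ≡ 96·451·131·88·116·352 ≡ 276 (mod 557)
R · y^e mod p:
Squares mod 557: 445^1≡445, 445^2≡290, 445^4≡550, 445^8≡49, 445^16≡173, 445^32≡408, 445^64≡478, 445^128≡114
244 = 128 + 64 + 32 + 16 + 4, so 445^244 ≡ 114·478·408·173·550 ≡ 498 (mod 557)
256·498 = 127488 ≡ 492 (mod 557)
276 ≠ 492; the check fails.

does not verify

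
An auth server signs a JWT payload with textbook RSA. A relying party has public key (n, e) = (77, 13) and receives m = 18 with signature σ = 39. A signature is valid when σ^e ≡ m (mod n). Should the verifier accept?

accept

σ^13 mod 77 = 18
18 = m, so the signature checks out.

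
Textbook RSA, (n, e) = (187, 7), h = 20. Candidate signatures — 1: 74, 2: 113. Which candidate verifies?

Candidate 1: 74^2 = 5476 ≡ 53; 74^4 ≡ 53^2 = 2809 ≡ 4; 7 = 4 + 2 + 1, so 74^7 ≡ 4·53·74 ≡ 167 (mod 187)
Candidate 2: 113^2 = 12769 ≡ 53; 113^4 ≡ 53^2 = 2809 ≡ 4; 7 = 4 + 2 + 1, so 113^7 ≡ 4·53·113 ≡ 20 (mod 187)
  → matches h = 20

2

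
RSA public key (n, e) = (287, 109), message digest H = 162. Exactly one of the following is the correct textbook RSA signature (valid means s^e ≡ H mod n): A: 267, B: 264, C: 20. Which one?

A

Candidate A: Squares mod 287: 267^1≡267, 267^2≡113, 267^4≡141, 267^8≡78, 267^16≡57, 267^32≡92, 267^64≡141; 109 = 64 + 32 + 8 + 4 + 1, so 267^109 ≡ 141·92·78·141·267 ≡ 162 (mod 287)
  → matches H = 162
Candidate B: Squares mod 287: 264^1≡264, 264^2≡242, 264^4≡16, 264^8≡256, 264^16≡100, 264^32≡242, 264^64≡16; 109 = 64 + 32 + 8 + 4 + 1, so 264^109 ≡ 16·242·256·16·264 ≡ 180 (mod 287)
Candidate C: Squares mod 287: 20^1≡20, 20^2≡113, 20^4≡141, 20^8≡78, 20^16≡57, 20^32≡92, 20^64≡141; 109 = 64 + 32 + 8 + 4 + 1, so 20^109 ≡ 141·92·78·141·20 ≡ 125 (mod 287)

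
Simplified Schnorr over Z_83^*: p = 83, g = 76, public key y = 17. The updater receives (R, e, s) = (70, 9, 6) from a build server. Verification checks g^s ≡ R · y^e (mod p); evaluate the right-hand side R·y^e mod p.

38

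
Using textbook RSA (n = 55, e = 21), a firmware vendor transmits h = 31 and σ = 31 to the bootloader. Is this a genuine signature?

σ^2 ≡ 31^2 = 961 ≡ 26
σ^4 ≡ 26^2 = 676 ≡ 16
σ^8 ≡ 16^2 = 256 ≡ 36
σ^16 ≡ 36^2 = 1296 ≡ 31
21 = 16 + 4 + 1, so σ^21 ≡ 31·16·31 ≡ 31 (mod 55)
31 = h, so the signature checks out.

genuine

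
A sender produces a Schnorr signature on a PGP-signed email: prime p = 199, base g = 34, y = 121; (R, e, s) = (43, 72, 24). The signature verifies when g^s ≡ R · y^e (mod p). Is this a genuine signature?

forged

g^s mod p:
34^24 mod 199 = 157
R · y^e mod p:
121^72 mod 199 = 188
43·188 = 8084 ≡ 124 (mod 199)
157 ≠ 124; the check fails.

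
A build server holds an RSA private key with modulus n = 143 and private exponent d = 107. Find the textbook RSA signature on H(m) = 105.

118

Squares mod 143: (H(m))^1≡105, (H(m))^2≡14, (H(m))^4≡53, (H(m))^8≡92, (H(m))^16≡27, (H(m))^32≡14, (H(m))^64≡53
107 = 64 + 32 + 8 + 2 + 1, so (H(m))^107 ≡ 53·14·92·14·105 ≡ 118 (mod 143)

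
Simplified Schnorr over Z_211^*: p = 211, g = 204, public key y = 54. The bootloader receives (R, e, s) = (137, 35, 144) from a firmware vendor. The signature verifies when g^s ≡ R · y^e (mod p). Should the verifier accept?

reject

g^s mod p:
204^144 mod 211 = 65
R · y^e mod p:
54^35 mod 211 = 14
137·14 = 1918 ≡ 19 (mod 211)
65 ≠ 19; the check fails.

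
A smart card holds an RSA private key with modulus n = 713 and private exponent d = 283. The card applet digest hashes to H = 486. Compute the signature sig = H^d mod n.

673

Squares mod 713: H^1≡486, H^2≡193, H^4≡173, H^8≡696, H^16≡289, H^32≡100, H^64≡18, H^128≡324, H^256≡165
283 = 256 + 16 + 8 + 2 + 1, so H^283 ≡ 165·289·696·193·486 ≡ 673 (mod 713)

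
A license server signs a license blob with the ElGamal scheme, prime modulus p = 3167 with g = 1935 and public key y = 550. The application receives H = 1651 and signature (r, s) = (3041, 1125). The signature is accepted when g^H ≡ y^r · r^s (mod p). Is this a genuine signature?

Left side g^H mod p:
1935^1651 mod 3167 = 1772
Right side y^r · r^s mod p:
550^3041 mod 3167 = 908
3041^1125 mod 3167 = 2487
908·2487 = 2258196 ≡ 125 (mod 3167)
1772 ≠ 125, so verification fails.

forged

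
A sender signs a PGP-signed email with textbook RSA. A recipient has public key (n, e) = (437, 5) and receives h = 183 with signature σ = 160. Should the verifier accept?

accept

σ^5 mod 437 = 183
183 = h, so the signature checks out.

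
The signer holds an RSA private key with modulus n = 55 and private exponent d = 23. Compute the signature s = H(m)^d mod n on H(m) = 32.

(H(m))^2 ≡ 32^2 = 1024 ≡ 34
(H(m))^4 ≡ 34^2 = 1156 ≡ 1
(H(m))^8 ≡ 1^2 = 1
(H(m))^16 ≡ 1^2 = 1
23 = 16 + 4 + 2 + 1, so (H(m))^23 ≡ 1·1·34·32 ≡ 43 (mod 55)

43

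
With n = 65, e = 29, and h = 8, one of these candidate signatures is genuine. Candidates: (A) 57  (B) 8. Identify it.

Candidate A: Squares mod 65: 57^1≡57, 57^2≡64, 57^4≡1, 57^8≡1, 57^16≡1; 29 = 16 + 8 + 4 + 1, so 57^29 ≡ 1·1·1·57 ≡ 57 (mod 65)
Candidate B: Squares mod 65: 8^1≡8, 8^2≡64, 8^4≡1, 8^8≡1, 8^16≡1; 29 = 16 + 8 + 4 + 1, so 8^29 ≡ 1·1·1·8 ≡ 8 (mod 65)
  → matches h = 8

B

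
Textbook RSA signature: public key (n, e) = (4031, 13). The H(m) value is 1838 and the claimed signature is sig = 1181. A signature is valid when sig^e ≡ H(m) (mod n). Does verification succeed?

passes

Squares mod 4031: sig^1≡1181, sig^2≡35, sig^4≡1225, sig^8≡1093
13 = 8 + 4 + 1, so sig^13 ≡ 1093·1225·1181 ≡ 1838 (mod 4031)
1838 = H(m), so the signature checks out.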